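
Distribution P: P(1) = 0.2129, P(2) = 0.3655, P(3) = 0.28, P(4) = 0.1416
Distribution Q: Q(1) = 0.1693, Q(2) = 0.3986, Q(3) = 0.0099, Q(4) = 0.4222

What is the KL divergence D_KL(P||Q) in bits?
1.1516 bits

D_KL(P||Q) = Σ P(x) log₂(P(x)/Q(x))

Computing term by term:
  P(1)·log₂(P(1)/Q(1)) = 0.2129·log₂(0.2129/0.1693) = 0.07038
  P(2)·log₂(P(2)/Q(2)) = 0.3655·log₂(0.3655/0.3986) = -0.04571
  P(3)·log₂(P(3)/Q(3)) = 0.28·log₂(0.28/0.0099) = 1.35012
  P(4)·log₂(P(4)/Q(4)) = 0.1416·log₂(0.1416/0.4222) = -0.22318

D_KL(P||Q) = 0.07038 - 0.04571 + 1.35012 - 0.22318 = 1.15161 ≈ 1.1516 bits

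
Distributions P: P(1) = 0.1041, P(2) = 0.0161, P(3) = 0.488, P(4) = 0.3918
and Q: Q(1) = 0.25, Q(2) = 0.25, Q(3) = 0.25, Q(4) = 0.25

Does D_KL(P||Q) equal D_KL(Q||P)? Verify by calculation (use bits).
D_KL(P||Q) = 0.5296 bits, D_KL(Q||P) = 0.9019 bits. No — D_KL(P||Q) ≠ D_KL(Q||P) for this pair.

D_KL(P||Q) = Σ P(x) log₂(P(x)/Q(x))

Computing term by term:
  P(1)·log₂(P(1)/Q(1)) = 0.1041·log₂(0.1041/0.25) = -0.13158
  P(2)·log₂(P(2)/Q(2)) = 0.0161·log₂(0.0161/0.25) = -0.06370
  P(3)·log₂(P(3)/Q(3)) = 0.488·log₂(0.488/0.25) = 0.47090
  P(4)·log₂(P(4)/Q(4)) = 0.3918·log₂(0.3918/0.25) = 0.25396

D_KL(P||Q) = -0.13158 - 0.06370 + 0.47090 + 0.25396 = 0.52958 ≈ 0.5296 bits

D_KL(Q||P) = Σ Q(x) log₂(Q(x)/P(x))

Computing term by term:
  Q(1)·log₂(Q(1)/P(1)) = 0.25·log₂(0.25/0.1041) = 0.31599
  Q(2)·log₂(Q(2)/P(2)) = 0.25·log₂(0.25/0.0161) = 0.98920
  Q(3)·log₂(Q(3)/P(3)) = 0.25·log₂(0.25/0.488) = -0.24124
  Q(4)·log₂(Q(4)/P(4)) = 0.25·log₂(0.25/0.3918) = -0.16205

D_KL(Q||P) = 0.31599 + 0.98920 - 0.24124 - 0.16205 = 0.90190 ≈ 0.9019 bits

These are NOT equal (difference: 0.3723 bits). KL divergence is asymmetric: D_KL(P||Q) ≠ D_KL(Q||P) in general.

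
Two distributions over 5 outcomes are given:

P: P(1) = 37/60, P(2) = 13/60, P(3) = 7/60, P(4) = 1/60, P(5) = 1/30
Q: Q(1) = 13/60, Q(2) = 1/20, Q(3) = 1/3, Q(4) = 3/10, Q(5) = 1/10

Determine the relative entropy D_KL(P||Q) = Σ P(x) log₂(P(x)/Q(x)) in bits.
1.0899 bits

D_KL(P||Q) = Σ P(x) log₂(P(x)/Q(x))

Computing term by term:
  P(1)·log₂(P(1)/Q(1)) = (37/60)·log₂((37/60)/(13/60)) = 0.93056
  P(2)·log₂(P(2)/Q(2)) = (13/60)·log₂((13/60)/(1/20)) = 0.45835
  P(3)·log₂(P(3)/Q(3)) = (7/60)·log₂((7/60)/(1/3)) = -0.17670
  P(4)·log₂(P(4)/Q(4)) = (1/60)·log₂((1/60)/(3/10)) = -0.06950
  P(5)·log₂(P(5)/Q(5)) = (1/30)·log₂((1/30)/(1/10)) = -0.05283

D_KL(P||Q) = 0.93056 + 0.45835 - 0.17670 - 0.06950 - 0.05283 = 1.08988 ≈ 1.0899 bits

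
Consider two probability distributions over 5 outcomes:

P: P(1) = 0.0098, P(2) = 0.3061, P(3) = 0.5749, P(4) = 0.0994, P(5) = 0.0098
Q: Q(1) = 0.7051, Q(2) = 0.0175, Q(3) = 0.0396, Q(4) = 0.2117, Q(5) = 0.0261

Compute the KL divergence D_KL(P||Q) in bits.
3.3000 bits

D_KL(P||Q) = Σ P(x) log₂(P(x)/Q(x))

Computing term by term:
  P(1)·log₂(P(1)/Q(1)) = 0.0098·log₂(0.0098/0.7051) = -0.06046
  P(2)·log₂(P(2)/Q(2)) = 0.3061·log₂(0.3061/0.0175) = 1.26376
  P(3)·log₂(P(3)/Q(3)) = 0.5749·log₂(0.5749/0.0396) = 2.21896
  P(4)·log₂(P(4)/Q(4)) = 0.0994·log₂(0.0994/0.2117) = -0.10842
  P(5)·log₂(P(5)/Q(5)) = 0.0098·log₂(0.0098/0.0261) = -0.01385

D_KL(P||Q) = -0.06046 + 1.26376 + 2.21896 - 0.10842 - 0.01385 = 3.29999 ≈ 3.3000 bits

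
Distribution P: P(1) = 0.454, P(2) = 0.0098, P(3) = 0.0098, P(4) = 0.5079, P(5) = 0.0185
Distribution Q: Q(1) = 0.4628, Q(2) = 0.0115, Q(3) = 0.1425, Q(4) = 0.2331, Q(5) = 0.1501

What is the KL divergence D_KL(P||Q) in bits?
0.4621 bits

D_KL(P||Q) = Σ P(x) log₂(P(x)/Q(x))

Computing term by term:
  P(1)·log₂(P(1)/Q(1)) = 0.454·log₂(0.454/0.4628) = -0.01257
  P(2)·log₂(P(2)/Q(2)) = 0.0098·log₂(0.0098/0.0115) = -0.00226
  P(3)·log₂(P(3)/Q(3)) = 0.0098·log₂(0.0098/0.1425) = -0.03785
  P(4)·log₂(P(4)/Q(4)) = 0.5079·log₂(0.5079/0.2331) = 0.57067
  P(5)·log₂(P(5)/Q(5)) = 0.0185·log₂(0.0185/0.1501) = -0.05588

D_KL(P||Q) = -0.01257 - 0.00226 - 0.03785 + 0.57067 - 0.05588 = 0.46211 ≈ 0.4621 bits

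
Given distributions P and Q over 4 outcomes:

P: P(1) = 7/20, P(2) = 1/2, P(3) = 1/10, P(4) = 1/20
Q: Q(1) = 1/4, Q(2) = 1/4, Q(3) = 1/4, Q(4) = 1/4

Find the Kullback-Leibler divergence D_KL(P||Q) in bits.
0.4216 bits

D_KL(P||Q) = Σ P(x) log₂(P(x)/Q(x))

Computing term by term:
  P(1)·log₂(P(1)/Q(1)) = (7/20)·log₂((7/20)/(1/4)) = 0.16990
  P(2)·log₂(P(2)/Q(2)) = (1/2)·log₂((1/2)/(1/4)) = 0.50000
  P(3)·log₂(P(3)/Q(3)) = (1/10)·log₂((1/10)/(1/4)) = -0.13219
  P(4)·log₂(P(4)/Q(4)) = (1/20)·log₂((1/20)/(1/4)) = -0.11610

D_KL(P||Q) = 0.16990 + 0.50000 - 0.13219 - 0.11610 = 0.42161 ≈ 0.4216 bits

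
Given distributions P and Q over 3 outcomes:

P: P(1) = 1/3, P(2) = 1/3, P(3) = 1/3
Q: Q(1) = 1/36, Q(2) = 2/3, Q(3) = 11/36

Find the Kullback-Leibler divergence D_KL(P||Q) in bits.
0.9035 bits

D_KL(P||Q) = Σ P(x) log₂(P(x)/Q(x))

Computing term by term:
  P(1)·log₂(P(1)/Q(1)) = (1/3)·log₂((1/3)/(1/36)) = 1.19499
  P(2)·log₂(P(2)/Q(2)) = (1/3)·log₂((1/3)/(2/3)) = -0.33333
  P(3)·log₂(P(3)/Q(3)) = (1/3)·log₂((1/3)/(11/36)) = 0.04184

D_KL(P||Q) = 1.19499 - 0.33333 + 0.04184 = 0.90350 ≈ 0.9035 bits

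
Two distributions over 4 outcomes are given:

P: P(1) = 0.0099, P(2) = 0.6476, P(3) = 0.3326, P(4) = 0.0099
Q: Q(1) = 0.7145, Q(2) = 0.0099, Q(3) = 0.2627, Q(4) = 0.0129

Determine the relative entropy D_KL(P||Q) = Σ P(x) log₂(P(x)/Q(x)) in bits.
3.9543 bits

D_KL(P||Q) = Σ P(x) log₂(P(x)/Q(x))

Computing term by term:
  P(1)·log₂(P(1)/Q(1)) = 0.0099·log₂(0.0099/0.7145) = -0.06112
  P(2)·log₂(P(2)/Q(2)) = 0.6476·log₂(0.6476/0.0099) = 3.90602
  P(3)·log₂(P(3)/Q(3)) = 0.3326·log₂(0.3326/0.2627) = 0.11321
  P(4)·log₂(P(4)/Q(4)) = 0.0099·log₂(0.0099/0.0129) = -0.00378

D_KL(P||Q) = -0.06112 + 3.90602 + 0.11321 - 0.00378 = 3.95433 ≈ 3.9543 bits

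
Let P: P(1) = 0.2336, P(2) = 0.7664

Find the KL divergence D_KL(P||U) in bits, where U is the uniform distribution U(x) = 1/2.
0.2158 bits

U(i) = 1/2 for all i

D_KL(P||U) = Σ P(x) log₂(P(x) / (1/2))
           = Σ P(x) log₂(P(x)) + log₂(2)
           = log₂(2) - H(P)

H(P) = -Σ P(x) log₂(P(x)):
  -P(1)·log₂(P(1)) = -(0.2336)·log₂(0.2336) = 0.49007
  -P(2)·log₂(P(2)) = -(0.7664)·log₂(0.7664) = 0.29417
H(P) = 0.49007 + 0.29417 = 0.78424 bits

log₂(2) = 1.00000 bits

D_KL(P||U) = 1.00000 - 0.78424 = 0.21576 ≈ 0.2158 bits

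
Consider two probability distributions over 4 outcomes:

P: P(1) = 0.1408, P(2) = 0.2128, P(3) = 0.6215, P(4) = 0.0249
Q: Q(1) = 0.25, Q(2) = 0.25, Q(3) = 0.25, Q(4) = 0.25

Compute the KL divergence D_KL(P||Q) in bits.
0.5676 bits

D_KL(P||Q) = Σ P(x) log₂(P(x)/Q(x))

Computing term by term:
  P(1)·log₂(P(1)/Q(1)) = 0.1408·log₂(0.1408/0.25) = -0.11662
  P(2)·log₂(P(2)/Q(2)) = 0.2128·log₂(0.2128/0.25) = -0.04946
  P(3)·log₂(P(3)/Q(3)) = 0.6215·log₂(0.6215/0.25) = 0.81654
  P(4)·log₂(P(4)/Q(4)) = 0.0249·log₂(0.0249/0.25) = -0.08286

D_KL(P||Q) = -0.11662 - 0.04946 + 0.81654 - 0.08286 = 0.56760 ≈ 0.5676 bits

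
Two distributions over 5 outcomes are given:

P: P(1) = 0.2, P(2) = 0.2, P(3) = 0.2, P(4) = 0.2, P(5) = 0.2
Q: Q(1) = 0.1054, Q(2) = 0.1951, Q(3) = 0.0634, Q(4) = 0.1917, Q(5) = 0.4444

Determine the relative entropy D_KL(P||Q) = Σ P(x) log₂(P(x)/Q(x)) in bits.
0.3053 bits

D_KL(P||Q) = Σ P(x) log₂(P(x)/Q(x))

Computing term by term:
  P(1)·log₂(P(1)/Q(1)) = 0.2·log₂(0.2/0.1054) = 0.18483
  P(2)·log₂(P(2)/Q(2)) = 0.2·log₂(0.2/0.1951) = 0.00716
  P(3)·log₂(P(3)/Q(3)) = 0.2·log₂(0.2/0.0634) = 0.33149
  P(4)·log₂(P(4)/Q(4)) = 0.2·log₂(0.2/0.1917) = 0.01223
  P(5)·log₂(P(5)/Q(5)) = 0.2·log₂(0.2/0.4444) = -0.23037

D_KL(P||Q) = 0.18483 + 0.00716 + 0.33149 + 0.01223 - 0.23037 = 0.30534 ≈ 0.3053 bits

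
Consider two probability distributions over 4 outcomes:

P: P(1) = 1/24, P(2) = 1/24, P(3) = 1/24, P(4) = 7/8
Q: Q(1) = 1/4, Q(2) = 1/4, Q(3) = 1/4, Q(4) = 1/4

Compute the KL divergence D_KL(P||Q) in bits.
1.2583 bits

D_KL(P||Q) = Σ P(x) log₂(P(x)/Q(x))

Computing term by term:
  P(1)·log₂(P(1)/Q(1)) = (1/24)·log₂((1/24)/(1/4)) = -0.10771
  P(2)·log₂(P(2)/Q(2)) = (1/24)·log₂((1/24)/(1/4)) = -0.10771
  P(3)·log₂(P(3)/Q(3)) = (1/24)·log₂((1/24)/(1/4)) = -0.10771
  P(4)·log₂(P(4)/Q(4)) = (7/8)·log₂((7/8)/(1/4)) = 1.58144

D_KL(P||Q) = -0.10771 - 0.10771 - 0.10771 + 1.58144 = 1.25831 ≈ 1.2583 bits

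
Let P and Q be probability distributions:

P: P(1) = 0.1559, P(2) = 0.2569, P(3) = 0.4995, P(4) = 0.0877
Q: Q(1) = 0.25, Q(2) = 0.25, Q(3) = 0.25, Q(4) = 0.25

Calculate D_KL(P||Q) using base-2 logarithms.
0.2701 bits

D_KL(P||Q) = Σ P(x) log₂(P(x)/Q(x))

Computing term by term:
  P(1)·log₂(P(1)/Q(1)) = 0.1559·log₂(0.1559/0.25) = -0.10622
  P(2)·log₂(P(2)/Q(2)) = 0.2569·log₂(0.2569/0.25) = 0.01009
  P(3)·log₂(P(3)/Q(3)) = 0.4995·log₂(0.4995/0.25) = 0.49878
  P(4)·log₂(P(4)/Q(4)) = 0.0877·log₂(0.0877/0.25) = -0.13254

D_KL(P||Q) = -0.10622 + 0.01009 + 0.49878 - 0.13254 = 0.27011 ≈ 0.2701 bits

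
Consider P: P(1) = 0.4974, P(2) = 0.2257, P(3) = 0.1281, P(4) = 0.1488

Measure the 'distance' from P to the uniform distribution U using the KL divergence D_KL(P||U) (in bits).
0.2254 bits

U(i) = 1/4 for all i

D_KL(P||U) = Σ P(x) log₂(P(x) / (1/4))
           = Σ P(x) log₂(P(x)) + log₂(4)
           = log₂(4) - H(P)

H(P) = -Σ P(x) log₂(P(x)):
  -P(1)·log₂(P(1)) = -(0.4974)·log₂(0.4974) = 0.50114
  -P(2)·log₂(P(2)) = -(0.2257)·log₂(0.2257) = 0.48470
  -P(3)·log₂(P(3)) = -(0.1281)·log₂(0.1281) = 0.37977
  -P(4)·log₂(P(4)) = -(0.1488)·log₂(0.1488) = 0.40898
H(P) = 0.50114 + 0.48470 + 0.37977 + 0.40898 = 1.77459 bits

log₂(4) = 2.00000 bits

D_KL(P||U) = 2.00000 - 1.77459 = 0.22541 ≈ 0.2254 bits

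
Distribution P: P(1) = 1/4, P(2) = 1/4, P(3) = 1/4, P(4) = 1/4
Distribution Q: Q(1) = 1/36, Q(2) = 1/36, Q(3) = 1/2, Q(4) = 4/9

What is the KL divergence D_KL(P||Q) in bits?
1.1274 bits

D_KL(P||Q) = Σ P(x) log₂(P(x)/Q(x))

Computing term by term:
  P(1)·log₂(P(1)/Q(1)) = (1/4)·log₂((1/4)/(1/36)) = 0.79248
  P(2)·log₂(P(2)/Q(2)) = (1/4)·log₂((1/4)/(1/36)) = 0.79248
  P(3)·log₂(P(3)/Q(3)) = (1/4)·log₂((1/4)/(1/2)) = -0.25000
  P(4)·log₂(P(4)/Q(4)) = (1/4)·log₂((1/4)/(4/9)) = -0.20752

D_KL(P||Q) = 0.79248 + 0.79248 - 0.25000 - 0.20752 = 1.12744 ≈ 1.1274 bits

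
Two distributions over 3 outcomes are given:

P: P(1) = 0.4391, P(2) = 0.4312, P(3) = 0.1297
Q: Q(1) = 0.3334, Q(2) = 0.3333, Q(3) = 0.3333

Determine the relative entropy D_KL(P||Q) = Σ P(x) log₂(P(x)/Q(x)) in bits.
0.1581 bits

D_KL(P||Q) = Σ P(x) log₂(P(x)/Q(x))

Computing term by term:
  P(1)·log₂(P(1)/Q(1)) = 0.4391·log₂(0.4391/0.3334) = 0.17445
  P(2)·log₂(P(2)/Q(2)) = 0.4312·log₂(0.4312/0.3333) = 0.16021
  P(3)·log₂(P(3)/Q(3)) = 0.1297·log₂(0.1297/0.3333) = -0.17661

D_KL(P||Q) = 0.17445 + 0.16021 - 0.17661 = 0.15805 ≈ 0.1581 bits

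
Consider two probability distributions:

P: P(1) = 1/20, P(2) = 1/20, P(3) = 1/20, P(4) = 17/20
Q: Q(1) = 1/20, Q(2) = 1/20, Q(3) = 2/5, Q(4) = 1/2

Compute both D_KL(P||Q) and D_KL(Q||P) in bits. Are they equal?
D_KL(P||Q) = 0.5007 bits, D_KL(Q||P) = 0.8172 bits. No, they are not equal.

D_KL(P||Q) = Σ P(x) log₂(P(x)/Q(x))

Computing term by term:
  P(1)·log₂(P(1)/Q(1)) = (1/20)·log₂((1/20)/(1/20)) = 0.00000
  P(2)·log₂(P(2)/Q(2)) = (1/20)·log₂((1/20)/(1/20)) = 0.00000
  P(3)·log₂(P(3)/Q(3)) = (1/20)·log₂((1/20)/(2/5)) = -0.15000
  P(4)·log₂(P(4)/Q(4)) = (17/20)·log₂((17/20)/(1/2)) = 0.65070

D_KL(P||Q) = 0.00000 + 0.00000 - 0.15000 + 0.65070 = 0.50070 ≈ 0.5007 bits

D_KL(Q||P) = Σ Q(x) log₂(Q(x)/P(x))

Computing term by term:
  Q(1)·log₂(Q(1)/P(1)) = (1/20)·log₂((1/20)/(1/20)) = 0.00000
  Q(2)·log₂(Q(2)/P(2)) = (1/20)·log₂((1/20)/(1/20)) = 0.00000
  Q(3)·log₂(Q(3)/P(3)) = (2/5)·log₂((2/5)/(1/20)) = 1.20000
  Q(4)·log₂(Q(4)/P(4)) = (1/2)·log₂((1/2)/(17/20)) = -0.38277

D_KL(Q||P) = 0.00000 + 0.00000 + 1.20000 - 0.38277 = 0.81723 ≈ 0.8172 bits

These are NOT equal (difference: 0.3165 bits). KL divergence is asymmetric: D_KL(P||Q) ≠ D_KL(Q||P) in general.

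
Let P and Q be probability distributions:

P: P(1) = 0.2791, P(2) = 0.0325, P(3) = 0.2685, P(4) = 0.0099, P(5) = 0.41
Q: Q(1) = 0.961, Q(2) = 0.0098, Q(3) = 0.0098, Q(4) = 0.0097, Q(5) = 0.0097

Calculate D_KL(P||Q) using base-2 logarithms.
3.0556 bits

D_KL(P||Q) = Σ P(x) log₂(P(x)/Q(x))

Computing term by term:
  P(1)·log₂(P(1)/Q(1)) = 0.2791·log₂(0.2791/0.961) = -0.49785
  P(2)·log₂(P(2)/Q(2)) = 0.0325·log₂(0.0325/0.0098) = 0.05621
  P(3)·log₂(P(3)/Q(3)) = 0.2685·log₂(0.2685/0.0098) = 1.28236
  P(4)·log₂(P(4)/Q(4)) = 0.0099·log₂(0.0099/0.0097) = 0.00029
  P(5)·log₂(P(5)/Q(5)) = 0.41·log₂(0.41/0.0097) = 2.21461

D_KL(P||Q) = -0.49785 + 0.05621 + 1.28236 + 0.00029 + 2.21461 = 3.05562 ≈ 3.0556 bits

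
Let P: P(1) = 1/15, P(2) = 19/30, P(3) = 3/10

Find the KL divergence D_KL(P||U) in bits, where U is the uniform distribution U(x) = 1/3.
0.3861 bits

U(i) = 1/3 for all i

D_KL(P||U) = Σ P(x) log₂(P(x) / (1/3))
           = Σ P(x) log₂(P(x)) + log₂(3)
           = log₂(3) - H(P)

H(P) = -Σ P(x) log₂(P(x)):
  -P(1)·log₂(P(1)) = -(1/15)·log₂(1/15) = 0.26046
  -P(2)·log₂(P(2)) = -(19/30)·log₂(19/30) = 0.41734
  -P(3)·log₂(P(3)) = -(3/10)·log₂(3/10) = 0.52109
H(P) = 0.26046 + 0.41734 + 0.52109 = 1.19889 bits

log₂(3) = 1.58496 bits

D_KL(P||U) = 1.58496 - 1.19889 = 0.38607 ≈ 0.3861 bits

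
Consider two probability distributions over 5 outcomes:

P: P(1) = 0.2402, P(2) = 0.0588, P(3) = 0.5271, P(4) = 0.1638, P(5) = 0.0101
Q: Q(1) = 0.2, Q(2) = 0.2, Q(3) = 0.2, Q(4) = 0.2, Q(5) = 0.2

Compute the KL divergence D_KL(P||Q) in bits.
0.6059 bits

D_KL(P||Q) = Σ P(x) log₂(P(x)/Q(x))

Computing term by term:
  P(1)·log₂(P(1)/Q(1)) = 0.2402·log₂(0.2402/0.2) = 0.06347
  P(2)·log₂(P(2)/Q(2)) = 0.0588·log₂(0.0588/0.2) = -0.10385
  P(3)·log₂(P(3)/Q(3)) = 0.5271·log₂(0.5271/0.2) = 0.73693
  P(4)·log₂(P(4)/Q(4)) = 0.1638·log₂(0.1638/0.2) = -0.04718
  P(5)·log₂(P(5)/Q(5)) = 0.0101·log₂(0.0101/0.2) = -0.04351

D_KL(P||Q) = 0.06347 - 0.10385 + 0.73693 - 0.04718 - 0.04351 = 0.60586 ≈ 0.6059 bits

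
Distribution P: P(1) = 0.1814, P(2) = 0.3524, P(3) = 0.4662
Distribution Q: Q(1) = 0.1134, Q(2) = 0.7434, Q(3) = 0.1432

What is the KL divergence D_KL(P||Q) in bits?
0.5373 bits

D_KL(P||Q) = Σ P(x) log₂(P(x)/Q(x))

Computing term by term:
  P(1)·log₂(P(1)/Q(1)) = 0.1814·log₂(0.1814/0.1134) = 0.12294
  P(2)·log₂(P(2)/Q(2)) = 0.3524·log₂(0.3524/0.7434) = -0.37951
  P(3)·log₂(P(3)/Q(3)) = 0.4662·log₂(0.4662/0.1432) = 0.79390

D_KL(P||Q) = 0.12294 - 0.37951 + 0.79390 = 0.53733 ≈ 0.5373 bits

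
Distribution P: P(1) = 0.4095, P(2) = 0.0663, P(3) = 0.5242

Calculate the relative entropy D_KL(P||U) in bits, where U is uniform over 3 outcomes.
0.3095 bits

U(i) = 1/3 for all i

D_KL(P||U) = Σ P(x) log₂(P(x) / (1/3))
           = Σ P(x) log₂(P(x)) + log₂(3)
           = log₂(3) - H(P)

H(P) = -Σ P(x) log₂(P(x)):
  -P(1)·log₂(P(1)) = -(0.4095)·log₂(0.4095) = 0.52746
  -P(2)·log₂(P(2)) = -(0.0663)·log₂(0.0663) = 0.25955
  -P(3)·log₂(P(3)) = -(0.5242)·log₂(0.5242) = 0.48846
H(P) = 0.52746 + 0.25955 + 0.48846 = 1.27547 bits

log₂(3) = 1.58496 bits

D_KL(P||U) = 1.58496 - 1.27547 = 0.30949 ≈ 0.3095 bits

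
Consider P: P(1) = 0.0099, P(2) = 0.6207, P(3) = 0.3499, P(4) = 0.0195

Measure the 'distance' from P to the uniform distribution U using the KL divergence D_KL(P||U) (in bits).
0.8662 bits

U(i) = 1/4 for all i

D_KL(P||U) = Σ P(x) log₂(P(x) / (1/4))
           = Σ P(x) log₂(P(x)) + log₂(4)
           = log₂(4) - H(P)

H(P) = -Σ P(x) log₂(P(x)):
  -P(1)·log₂(P(1)) = -(0.0099)·log₂(0.0099) = 0.06592
  -P(2)·log₂(P(2)) = -(0.6207)·log₂(0.6207) = 0.42706
  -P(3)·log₂(P(3)) = -(0.3499)·log₂(0.3499) = 0.53009
  -P(4)·log₂(P(4)) = -(0.0195)·log₂(0.0195) = 0.11077
H(P) = 0.06592 + 0.42706 + 0.53009 + 0.11077 = 1.13384 bits

log₂(4) = 2.00000 bits

D_KL(P||U) = 2.00000 - 1.13384 = 0.86616 ≈ 0.8662 bits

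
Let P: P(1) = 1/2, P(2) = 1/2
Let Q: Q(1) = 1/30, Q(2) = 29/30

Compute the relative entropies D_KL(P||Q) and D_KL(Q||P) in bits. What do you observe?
D_KL(P||Q) = 1.4779 bits, D_KL(Q||P) = 0.7892 bits. The two directions give different values (D_KL(P||Q) exceeds D_KL(Q||P) by 0.6887 bits): KL divergence is asymmetric.

D_KL(P||Q) = Σ P(x) log₂(P(x)/Q(x))

Computing term by term:
  P(1)·log₂(P(1)/Q(1)) = (1/2)·log₂((1/2)/(1/30)) = 1.95345
  P(2)·log₂(P(2)/Q(2)) = (1/2)·log₂((1/2)/(29/30)) = -0.47555

D_KL(P||Q) = 1.95345 - 0.47555 = 1.47790 ≈ 1.4779 bits

D_KL(Q||P) = Σ Q(x) log₂(Q(x)/P(x))

Computing term by term:
  Q(1)·log₂(Q(1)/P(1)) = (1/30)·log₂((1/30)/(1/2)) = -0.13023
  Q(2)·log₂(Q(2)/P(2)) = (29/30)·log₂((29/30)/(1/2)) = 0.91939

D_KL(Q||P) = -0.13023 + 0.91939 = 0.78916 ≈ 0.7892 bits

These are NOT equal (difference: 0.6887 bits). KL divergence is asymmetric: D_KL(P||Q) ≠ D_KL(Q||P) in general.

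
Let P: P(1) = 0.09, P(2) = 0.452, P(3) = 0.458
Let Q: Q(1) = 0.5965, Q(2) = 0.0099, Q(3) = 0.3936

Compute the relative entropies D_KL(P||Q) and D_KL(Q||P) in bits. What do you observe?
D_KL(P||Q) = 2.3463 bits, D_KL(Q||P) = 1.4869 bits. The two directions give different values (D_KL(P||Q) exceeds D_KL(Q||P) by 0.8594 bits): KL divergence is asymmetric.

D_KL(P||Q) = Σ P(x) log₂(P(x)/Q(x))

Computing term by term:
  P(1)·log₂(P(1)/Q(1)) = 0.09·log₂(0.09/0.5965) = -0.24557
  P(2)·log₂(P(2)/Q(2)) = 0.452·log₂(0.452/0.0099) = 2.49176
  P(3)·log₂(P(3)/Q(3)) = 0.458·log₂(0.458/0.3936) = 0.10013

D_KL(P||Q) = -0.24557 + 2.49176 + 0.10013 = 2.34632 ≈ 2.3463 bits

D_KL(Q||P) = Σ Q(x) log₂(Q(x)/P(x))

Computing term by term:
  Q(1)·log₂(Q(1)/P(1)) = 0.5965·log₂(0.5965/0.09) = 1.62757
  Q(2)·log₂(Q(2)/P(2)) = 0.0099·log₂(0.0099/0.452) = -0.05458
  Q(3)·log₂(Q(3)/P(3)) = 0.3936·log₂(0.3936/0.458) = -0.08605

D_KL(Q||P) = 1.62757 - 0.05458 - 0.08605 = 1.48694 ≈ 1.4869 bits

These are NOT equal (difference: 0.8594 bits). KL divergence is asymmetric: D_KL(P||Q) ≠ D_KL(Q||P) in general.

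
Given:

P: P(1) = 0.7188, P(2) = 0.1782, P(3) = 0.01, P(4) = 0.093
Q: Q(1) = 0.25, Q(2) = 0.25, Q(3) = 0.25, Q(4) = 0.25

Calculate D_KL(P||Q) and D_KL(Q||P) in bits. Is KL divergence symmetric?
D_KL(P||Q) = 0.8291 bits, D_KL(Q||P) = 1.2588 bits. No, KL divergence is not symmetric.

D_KL(P||Q) = Σ P(x) log₂(P(x)/Q(x))

Computing term by term:
  P(1)·log₂(P(1)/Q(1)) = 0.7188·log₂(0.7188/0.25) = 1.09521
  P(2)·log₂(P(2)/Q(2)) = 0.1782·log₂(0.1782/0.25) = -0.08704
  P(3)·log₂(P(3)/Q(3)) = 0.01·log₂(0.01/0.25) = -0.04644
  P(4)·log₂(P(4)/Q(4)) = 0.093·log₂(0.093/0.25) = -0.13268

D_KL(P||Q) = 1.09521 - 0.08704 - 0.04644 - 0.13268 = 0.82905 ≈ 0.8291 bits

D_KL(Q||P) = Σ Q(x) log₂(Q(x)/P(x))

Computing term by term:
  Q(1)·log₂(Q(1)/P(1)) = 0.25·log₂(0.25/0.7188) = -0.38092
  Q(2)·log₂(Q(2)/P(2)) = 0.25·log₂(0.25/0.1782) = 0.12211
  Q(3)·log₂(Q(3)/P(3)) = 0.25·log₂(0.25/0.01) = 1.16096
  Q(4)·log₂(Q(4)/P(4)) = 0.25·log₂(0.25/0.093) = 0.35666

D_KL(Q||P) = -0.38092 + 0.12211 + 1.16096 + 0.35666 = 1.25881 ≈ 1.2588 bits

These are NOT equal (difference: 0.4297 bits). KL divergence is asymmetric: D_KL(P||Q) ≠ D_KL(Q||P) in general.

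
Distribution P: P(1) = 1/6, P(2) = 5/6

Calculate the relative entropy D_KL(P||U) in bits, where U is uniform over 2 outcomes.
0.3500 bits

U(i) = 1/2 for all i

D_KL(P||U) = Σ P(x) log₂(P(x) / (1/2))
           = Σ P(x) log₂(P(x)) + log₂(2)
           = log₂(2) - H(P)

H(P) = -Σ P(x) log₂(P(x)):
  -P(1)·log₂(P(1)) = -(1/6)·log₂(1/6) = 0.43083
  -P(2)·log₂(P(2)) = -(5/6)·log₂(5/6) = 0.21920
H(P) = 0.43083 + 0.21920 = 0.65003 bits

log₂(2) = 1.00000 bits

D_KL(P||U) = 1.00000 - 0.65003 = 0.34997 ≈ 0.3500 bits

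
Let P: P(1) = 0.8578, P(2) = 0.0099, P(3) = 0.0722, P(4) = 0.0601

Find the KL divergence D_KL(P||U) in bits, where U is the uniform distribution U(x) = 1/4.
1.2267 bits

U(i) = 1/4 for all i

D_KL(P||U) = Σ P(x) log₂(P(x) / (1/4))
           = Σ P(x) log₂(P(x)) + log₂(4)
           = log₂(4) - H(P)

H(P) = -Σ P(x) log₂(P(x)):
  -P(1)·log₂(P(1)) = -(0.8578)·log₂(0.8578) = 0.18982
  -P(2)·log₂(P(2)) = -(0.0099)·log₂(0.0099) = 0.06592
  -P(3)·log₂(P(3)) = -(0.0722)·log₂(0.0722) = 0.27377
  -P(4)·log₂(P(4)) = -(0.0601)·log₂(0.0601) = 0.24380
H(P) = 0.18982 + 0.06592 + 0.27377 + 0.24380 = 0.77331 bits

log₂(4) = 2.00000 bits

D_KL(P||U) = 2.00000 - 0.77331 = 1.22669 ≈ 1.2267 bits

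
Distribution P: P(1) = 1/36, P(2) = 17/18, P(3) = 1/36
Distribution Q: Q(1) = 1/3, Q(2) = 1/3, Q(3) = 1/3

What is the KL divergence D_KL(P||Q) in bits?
1.2199 bits

D_KL(P||Q) = Σ P(x) log₂(P(x)/Q(x))

Computing term by term:
  P(1)·log₂(P(1)/Q(1)) = (1/36)·log₂((1/36)/(1/3)) = -0.09958
  P(2)·log₂(P(2)/Q(2)) = (17/18)·log₂((17/18)/(1/3)) = 1.41903
  P(3)·log₂(P(3)/Q(3)) = (1/36)·log₂((1/36)/(1/3)) = -0.09958

D_KL(P||Q) = -0.09958 + 1.41903 - 0.09958 = 1.21987 ≈ 1.2199 bits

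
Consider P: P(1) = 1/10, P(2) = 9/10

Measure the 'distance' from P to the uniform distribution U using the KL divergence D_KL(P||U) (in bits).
0.5310 bits

U(i) = 1/2 for all i

D_KL(P||U) = Σ P(x) log₂(P(x) / (1/2))
           = Σ P(x) log₂(P(x)) + log₂(2)
           = log₂(2) - H(P)

H(P) = -Σ P(x) log₂(P(x)):
  -P(1)·log₂(P(1)) = -(1/10)·log₂(1/10) = 0.33219
  -P(2)·log₂(P(2)) = -(9/10)·log₂(9/10) = 0.13680
H(P) = 0.33219 + 0.13680 = 0.46899 bits

log₂(2) = 1.00000 bits

D_KL(P||U) = 1.00000 - 0.46899 = 0.53101 ≈ 0.5310 bits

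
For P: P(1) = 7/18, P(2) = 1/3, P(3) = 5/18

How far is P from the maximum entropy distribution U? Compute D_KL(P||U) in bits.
0.0134 bits

U(i) = 1/3 for all i

D_KL(P||U) = Σ P(x) log₂(P(x) / (1/3))
           = Σ P(x) log₂(P(x)) + log₂(3)
           = log₂(3) - H(P)

H(P) = -Σ P(x) log₂(P(x)):
  -P(1)·log₂(P(1)) = -(7/18)·log₂(7/18) = 0.52989
  -P(2)·log₂(P(2)) = -(1/3)·log₂(1/3) = 0.52832
  -P(3)·log₂(P(3)) = -(5/18)·log₂(5/18) = 0.51333
H(P) = 0.52989 + 0.52832 + 0.51333 = 1.57154 bits

log₂(3) = 1.58496 bits

D_KL(P||U) = 1.58496 - 1.57154 = 0.01342 ≈ 0.0134 bits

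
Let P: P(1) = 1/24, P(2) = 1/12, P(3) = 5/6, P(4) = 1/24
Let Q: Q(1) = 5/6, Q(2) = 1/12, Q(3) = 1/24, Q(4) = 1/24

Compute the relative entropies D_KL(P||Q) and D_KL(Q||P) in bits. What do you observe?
D_KL(P||Q) = 3.4215 bits, D_KL(Q||P) = 3.4215 bits. The two directions give the same value here, because Q is a self-inverse relabeling of P; in general KL divergence is asymmetric.

D_KL(P||Q) = Σ P(x) log₂(P(x)/Q(x))

Computing term by term:
  P(1)·log₂(P(1)/Q(1)) = (1/24)·log₂((1/24)/(5/6)) = -0.18008
  P(2)·log₂(P(2)/Q(2)) = (1/12)·log₂((1/12)/(1/12)) = 0.00000
  P(3)·log₂(P(3)/Q(3)) = (5/6)·log₂((5/6)/(1/24)) = 3.60161
  P(4)·log₂(P(4)/Q(4)) = (1/24)·log₂((1/24)/(1/24)) = 0.00000

D_KL(P||Q) = -0.18008 + 0.00000 + 3.60161 + 0.00000 = 3.42153 ≈ 3.4215 bits

D_KL(Q||P) = Σ Q(x) log₂(Q(x)/P(x))

Computing term by term:
  Q(1)·log₂(Q(1)/P(1)) = (5/6)·log₂((5/6)/(1/24)) = 3.60161
  Q(2)·log₂(Q(2)/P(2)) = (1/12)·log₂((1/12)/(1/12)) = 0.00000
  Q(3)·log₂(Q(3)/P(3)) = (1/24)·log₂((1/24)/(5/6)) = -0.18008
  Q(4)·log₂(Q(4)/P(4)) = (1/24)·log₂((1/24)/(1/24)) = 0.00000

D_KL(Q||P) = 3.60161 + 0.00000 - 0.18008 + 0.00000 = 3.42153 ≈ 3.4215 bits

These ARE equal here. Q is P with outcomes relabeled (Q(1) = P(3), Q(3) = P(1)) by a relabeling that is its own inverse, so the two sums contain exactly the same terms in a different order. This is a special case — KL divergence is not symmetric in general: D_KL(P||Q) ≠ D_KL(Q||P) for most P, Q.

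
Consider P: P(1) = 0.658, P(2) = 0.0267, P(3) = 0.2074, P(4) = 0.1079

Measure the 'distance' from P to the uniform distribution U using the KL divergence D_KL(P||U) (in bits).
0.6458 bits

U(i) = 1/4 for all i

D_KL(P||U) = Σ P(x) log₂(P(x) / (1/4))
           = Σ P(x) log₂(P(x)) + log₂(4)
           = log₂(4) - H(P)

H(P) = -Σ P(x) log₂(P(x)):
  -P(1)·log₂(P(1)) = -(0.658)·log₂(0.658) = 0.39733
  -P(2)·log₂(P(2)) = -(0.0267)·log₂(0.0267) = 0.13956
  -P(3)·log₂(P(3)) = -(0.2074)·log₂(0.2074) = 0.47070
  -P(4)·log₂(P(4)) = -(0.1079)·log₂(0.1079) = 0.34660
H(P) = 0.39733 + 0.13956 + 0.47070 + 0.34660 = 1.35419 bits

log₂(4) = 2.00000 bits

D_KL(P||U) = 2.00000 - 1.35419 = 0.64581 ≈ 0.6458 bits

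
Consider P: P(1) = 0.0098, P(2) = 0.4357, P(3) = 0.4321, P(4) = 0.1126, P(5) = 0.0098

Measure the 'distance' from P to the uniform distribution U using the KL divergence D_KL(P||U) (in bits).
0.7911 bits

U(i) = 1/5 for all i

D_KL(P||U) = Σ P(x) log₂(P(x) / (1/5))
           = Σ P(x) log₂(P(x)) + log₂(5)
           = log₂(5) - H(P)

H(P) = -Σ P(x) log₂(P(x)):
  -P(1)·log₂(P(1)) = -(0.0098)·log₂(0.0098) = 0.06540
  -P(2)·log₂(P(2)) = -(0.4357)·log₂(0.4357) = 0.52223
  -P(3)·log₂(P(3)) = -(0.4321)·log₂(0.4321) = 0.52308
  -P(4)·log₂(P(4)) = -(0.1126)·log₂(0.1126) = 0.35477
  -P(5)·log₂(P(5)) = -(0.0098)·log₂(0.0098) = 0.06540
H(P) = 0.06540 + 0.52223 + 0.52308 + 0.35477 + 0.06540 = 1.53088 bits

log₂(5) = 2.32193 bits

D_KL(P||U) = 2.32193 - 1.53088 = 0.79105 ≈ 0.7911 bits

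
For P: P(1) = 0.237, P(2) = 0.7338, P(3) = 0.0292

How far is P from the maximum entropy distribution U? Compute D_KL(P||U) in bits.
0.6162 bits

U(i) = 1/3 for all i

D_KL(P||U) = Σ P(x) log₂(P(x) / (1/3))
           = Σ P(x) log₂(P(x)) + log₂(3)
           = log₂(3) - H(P)

H(P) = -Σ P(x) log₂(P(x)):
  -P(1)·log₂(P(1)) = -(0.237)·log₂(0.237) = 0.49226
  -P(2)·log₂(P(2)) = -(0.7338)·log₂(0.7338) = 0.32767
  -P(3)·log₂(P(3)) = -(0.0292)·log₂(0.0292) = 0.14886
H(P) = 0.49226 + 0.32767 + 0.14886 = 0.96879 bits

log₂(3) = 1.58496 bits

D_KL(P||U) = 1.58496 - 0.96879 = 0.61617 ≈ 0.6162 bits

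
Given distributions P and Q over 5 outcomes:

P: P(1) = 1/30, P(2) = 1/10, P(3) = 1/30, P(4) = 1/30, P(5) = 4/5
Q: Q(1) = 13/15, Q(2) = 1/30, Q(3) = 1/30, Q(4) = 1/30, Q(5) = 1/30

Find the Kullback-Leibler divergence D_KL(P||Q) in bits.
3.6698 bits

D_KL(P||Q) = Σ P(x) log₂(P(x)/Q(x))

Computing term by term:
  P(1)·log₂(P(1)/Q(1)) = (1/30)·log₂((1/30)/(13/15)) = -0.15668
  P(2)·log₂(P(2)/Q(2)) = (1/10)·log₂((1/10)/(1/30)) = 0.15850
  P(3)·log₂(P(3)/Q(3)) = (1/30)·log₂((1/30)/(1/30)) = 0.00000
  P(4)·log₂(P(4)/Q(4)) = (1/30)·log₂((1/30)/(1/30)) = 0.00000
  P(5)·log₂(P(5)/Q(5)) = (4/5)·log₂((4/5)/(1/30)) = 3.66797

D_KL(P||Q) = -0.15668 + 0.15850 + 0.00000 + 0.00000 + 3.66797 = 3.66979 ≈ 3.6698 bits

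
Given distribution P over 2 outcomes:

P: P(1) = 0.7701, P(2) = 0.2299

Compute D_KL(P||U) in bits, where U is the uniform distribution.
0.2222 bits

U(i) = 1/2 for all i

D_KL(P||U) = Σ P(x) log₂(P(x) / (1/2))
           = Σ P(x) log₂(P(x)) + log₂(2)
           = log₂(2) - H(P)

H(P) = -Σ P(x) log₂(P(x)):
  -P(1)·log₂(P(1)) = -(0.7701)·log₂(0.7701) = 0.29024
  -P(2)·log₂(P(2)) = -(0.2299)·log₂(0.2299) = 0.48760
H(P) = 0.29024 + 0.48760 = 0.77784 bits

log₂(2) = 1.00000 bits

D_KL(P||U) = 1.00000 - 0.77784 = 0.22216 ≈ 0.2222 bits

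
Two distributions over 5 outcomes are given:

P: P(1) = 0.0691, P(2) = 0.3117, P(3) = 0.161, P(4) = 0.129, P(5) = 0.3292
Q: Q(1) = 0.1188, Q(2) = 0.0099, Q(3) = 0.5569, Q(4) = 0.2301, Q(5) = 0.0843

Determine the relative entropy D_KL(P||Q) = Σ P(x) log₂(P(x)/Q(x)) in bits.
1.7482 bits

D_KL(P||Q) = Σ P(x) log₂(P(x)/Q(x))

Computing term by term:
  P(1)·log₂(P(1)/Q(1)) = 0.0691·log₂(0.0691/0.1188) = -0.05402
  P(2)·log₂(P(2)/Q(2)) = 0.3117·log₂(0.3117/0.0099) = 1.55120
  P(3)·log₂(P(3)/Q(3)) = 0.161·log₂(0.161/0.5569) = -0.28825
  P(4)·log₂(P(4)/Q(4)) = 0.129·log₂(0.129/0.2301) = -0.10770
  P(5)·log₂(P(5)/Q(5)) = 0.3292·log₂(0.3292/0.0843) = 0.64700

D_KL(P||Q) = -0.05402 + 1.55120 - 0.28825 - 0.10770 + 0.64700 = 1.74823 ≈ 1.7482 bits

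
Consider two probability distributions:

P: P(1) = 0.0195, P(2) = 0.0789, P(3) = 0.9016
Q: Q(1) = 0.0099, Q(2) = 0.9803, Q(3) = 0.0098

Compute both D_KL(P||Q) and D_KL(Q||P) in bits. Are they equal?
D_KL(P||Q) = 5.6139 bits, D_KL(Q||P) = 3.4899 bits. No, they are not equal.

D_KL(P||Q) = Σ P(x) log₂(P(x)/Q(x))

Computing term by term:
  P(1)·log₂(P(1)/Q(1)) = 0.0195·log₂(0.0195/0.0099) = 0.01907
  P(2)·log₂(P(2)/Q(2)) = 0.0789·log₂(0.0789/0.9803) = -0.28681
  P(3)·log₂(P(3)/Q(3)) = 0.9016·log₂(0.9016/0.0098) = 5.88164

D_KL(P||Q) = 0.01907 - 0.28681 + 5.88164 = 5.61390 ≈ 5.6139 bits

D_KL(Q||P) = Σ Q(x) log₂(Q(x)/P(x))

Computing term by term:
  Q(1)·log₂(Q(1)/P(1)) = 0.0099·log₂(0.0099/0.0195) = -0.00968
  Q(2)·log₂(Q(2)/P(2)) = 0.9803·log₂(0.9803/0.0789) = 3.56351
  Q(3)·log₂(Q(3)/P(3)) = 0.0098·log₂(0.0098/0.9016) = -0.06393

D_KL(Q||P) = -0.00968 + 3.56351 - 0.06393 = 3.48990 ≈ 3.4899 bits

These are NOT equal (difference: 2.1240 bits). KL divergence is asymmetric: D_KL(P||Q) ≠ D_KL(Q||P) in general.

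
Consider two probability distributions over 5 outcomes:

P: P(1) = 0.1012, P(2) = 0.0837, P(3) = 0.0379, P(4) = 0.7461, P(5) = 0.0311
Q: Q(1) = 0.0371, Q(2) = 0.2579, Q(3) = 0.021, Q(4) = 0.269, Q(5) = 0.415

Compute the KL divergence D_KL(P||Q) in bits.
1.0247 bits

D_KL(P||Q) = Σ P(x) log₂(P(x)/Q(x))

Computing term by term:
  P(1)·log₂(P(1)/Q(1)) = 0.1012·log₂(0.1012/0.0371) = 0.14651
  P(2)·log₂(P(2)/Q(2)) = 0.0837·log₂(0.0837/0.2579) = -0.13589
  P(3)·log₂(P(3)/Q(3)) = 0.0379·log₂(0.0379/0.021) = 0.03228
  P(4)·log₂(P(4)/Q(4)) = 0.7461·log₂(0.7461/0.269) = 1.09808
  P(5)·log₂(P(5)/Q(5)) = 0.0311·log₂(0.0311/0.415) = -0.11626

D_KL(P||Q) = 0.14651 - 0.13589 + 0.03228 + 1.09808 - 0.11626 = 1.02472 ≈ 1.0247 bits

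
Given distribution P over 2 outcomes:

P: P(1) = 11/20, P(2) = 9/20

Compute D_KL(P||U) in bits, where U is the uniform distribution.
0.0072 bits

U(i) = 1/2 for all i

D_KL(P||U) = Σ P(x) log₂(P(x) / (1/2))
           = Σ P(x) log₂(P(x)) + log₂(2)
           = log₂(2) - H(P)

H(P) = -Σ P(x) log₂(P(x)):
  -P(1)·log₂(P(1)) = -(11/20)·log₂(11/20) = 0.47437
  -P(2)·log₂(P(2)) = -(9/20)·log₂(9/20) = 0.51840
H(P) = 0.47437 + 0.51840 = 0.99277 bits

log₂(2) = 1.00000 bits

D_KL(P||U) = 1.00000 - 0.99277 = 0.00723 ≈ 0.0072 bits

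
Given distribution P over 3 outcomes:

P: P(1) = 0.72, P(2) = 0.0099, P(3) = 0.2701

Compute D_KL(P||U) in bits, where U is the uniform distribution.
0.6677 bits

U(i) = 1/3 for all i

D_KL(P||U) = Σ P(x) log₂(P(x) / (1/3))
           = Σ P(x) log₂(P(x)) + log₂(3)
           = log₂(3) - H(P)

H(P) = -Σ P(x) log₂(P(x)):
  -P(1)·log₂(P(1)) = -(0.72)·log₂(0.72) = 0.34123
  -P(2)·log₂(P(2)) = -(0.0099)·log₂(0.0099) = 0.06592
  -P(3)·log₂(P(3)) = -(0.2701)·log₂(0.2701) = 0.51007
H(P) = 0.34123 + 0.06592 + 0.51007 = 0.91722 bits

log₂(3) = 1.58496 bits

D_KL(P||U) = 1.58496 - 0.91722 = 0.66774 ≈ 0.6677 bits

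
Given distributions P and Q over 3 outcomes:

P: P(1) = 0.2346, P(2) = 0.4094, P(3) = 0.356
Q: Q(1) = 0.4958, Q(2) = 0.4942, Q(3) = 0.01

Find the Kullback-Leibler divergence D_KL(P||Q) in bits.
1.4703 bits

D_KL(P||Q) = Σ P(x) log₂(P(x)/Q(x))

Computing term by term:
  P(1)·log₂(P(1)/Q(1)) = 0.2346·log₂(0.2346/0.4958) = -0.25326
  P(2)·log₂(P(2)/Q(2)) = 0.4094·log₂(0.4094/0.4942) = -0.11119
  P(3)·log₂(P(3)/Q(3)) = 0.356·log₂(0.356/0.01) = 1.83475

D_KL(P||Q) = -0.25326 - 0.11119 + 1.83475 = 1.47030 ≈ 1.4703 bits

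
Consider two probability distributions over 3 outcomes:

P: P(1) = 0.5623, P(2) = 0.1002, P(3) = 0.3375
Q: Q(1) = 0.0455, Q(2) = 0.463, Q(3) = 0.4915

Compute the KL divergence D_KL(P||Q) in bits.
1.6354 bits

D_KL(P||Q) = Σ P(x) log₂(P(x)/Q(x))

Computing term by term:
  P(1)·log₂(P(1)/Q(1)) = 0.5623·log₂(0.5623/0.0455) = 2.03969
  P(2)·log₂(P(2)/Q(2)) = 0.1002·log₂(0.1002/0.463) = -0.22125
  P(3)·log₂(P(3)/Q(3)) = 0.3375·log₂(0.3375/0.4915) = -0.18303

D_KL(P||Q) = 2.03969 - 0.22125 - 0.18303 = 1.63541 ≈ 1.6354 bits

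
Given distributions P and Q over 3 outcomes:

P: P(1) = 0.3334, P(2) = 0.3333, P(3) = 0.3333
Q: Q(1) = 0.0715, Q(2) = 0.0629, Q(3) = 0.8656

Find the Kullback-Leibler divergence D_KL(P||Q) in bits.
1.0835 bits

D_KL(P||Q) = Σ P(x) log₂(P(x)/Q(x))

Computing term by term:
  P(1)·log₂(P(1)/Q(1)) = 0.3334·log₂(0.3334/0.0715) = 0.74056
  P(2)·log₂(P(2)/Q(2)) = 0.3333·log₂(0.3333/0.0629) = 0.80182
  P(3)·log₂(P(3)/Q(3)) = 0.3333·log₂(0.3333/0.8656) = -0.45891

D_KL(P||Q) = 0.74056 + 0.80182 - 0.45891 = 1.08347 ≈ 1.0835 bits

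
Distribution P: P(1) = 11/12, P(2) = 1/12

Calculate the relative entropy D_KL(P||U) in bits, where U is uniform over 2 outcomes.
0.5862 bits

U(i) = 1/2 for all i

D_KL(P||U) = Σ P(x) log₂(P(x) / (1/2))
           = Σ P(x) log₂(P(x)) + log₂(2)
           = log₂(2) - H(P)

H(P) = -Σ P(x) log₂(P(x)):
  -P(1)·log₂(P(1)) = -(11/12)·log₂(11/12) = 0.11507
  -P(2)·log₂(P(2)) = -(1/12)·log₂(1/12) = 0.29875
H(P) = 0.11507 + 0.29875 = 0.41382 bits

log₂(2) = 1.00000 bits

D_KL(P||U) = 1.00000 - 0.41382 = 0.58618 ≈ 0.5862 bits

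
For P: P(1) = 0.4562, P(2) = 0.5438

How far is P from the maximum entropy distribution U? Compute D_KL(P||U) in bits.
0.0055 bits

U(i) = 1/2 for all i

D_KL(P||U) = Σ P(x) log₂(P(x) / (1/2))
           = Σ P(x) log₂(P(x)) + log₂(2)
           = log₂(2) - H(P)

H(P) = -Σ P(x) log₂(P(x)):
  -P(1)·log₂(P(1)) = -(0.4562)·log₂(0.4562) = 0.51654
  -P(2)·log₂(P(2)) = -(0.5438)·log₂(0.5438) = 0.47792
H(P) = 0.51654 + 0.47792 = 0.99446 bits

log₂(2) = 1.00000 bits

D_KL(P||U) = 1.00000 - 0.99446 = 0.00554 ≈ 0.0055 bits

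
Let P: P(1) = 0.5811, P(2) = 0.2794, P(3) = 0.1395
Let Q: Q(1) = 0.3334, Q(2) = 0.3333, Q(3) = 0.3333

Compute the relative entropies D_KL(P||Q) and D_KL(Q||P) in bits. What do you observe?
D_KL(P||Q) = 0.2194 bits, D_KL(Q||P) = 0.2364 bits. The two directions give different values (D_KL(Q||P) exceeds D_KL(P||Q) by 0.0170 bits): KL divergence is asymmetric.

D_KL(P||Q) = Σ P(x) log₂(P(x)/Q(x))

Computing term by term:
  P(1)·log₂(P(1)/Q(1)) = 0.5811·log₂(0.5811/0.3334) = 0.46577
  P(2)·log₂(P(2)/Q(2)) = 0.2794·log₂(0.2794/0.3333) = -0.07110
  P(3)·log₂(P(3)/Q(3)) = 0.1395·log₂(0.1395/0.3333) = -0.17529

D_KL(P||Q) = 0.46577 - 0.07110 - 0.17529 = 0.21938 ≈ 0.2194 bits

D_KL(Q||P) = Σ Q(x) log₂(Q(x)/P(x))

Computing term by term:
  Q(1)·log₂(Q(1)/P(1)) = 0.3334·log₂(0.3334/0.5811) = -0.26723
  Q(2)·log₂(Q(2)/P(2)) = 0.3333·log₂(0.3333/0.2794) = 0.08482
  Q(3)·log₂(Q(3)/P(3)) = 0.3333·log₂(0.3333/0.1395) = 0.41881

D_KL(Q||P) = -0.26723 + 0.08482 + 0.41881 = 0.23640 ≈ 0.2364 bits

These are NOT equal (difference: 0.0170 bits). KL divergence is asymmetric: D_KL(P||Q) ≠ D_KL(Q||P) in general.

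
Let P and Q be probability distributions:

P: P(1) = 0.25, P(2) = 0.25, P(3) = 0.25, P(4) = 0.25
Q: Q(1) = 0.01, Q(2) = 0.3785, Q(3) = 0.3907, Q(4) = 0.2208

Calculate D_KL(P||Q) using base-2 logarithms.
0.8951 bits

D_KL(P||Q) = Σ P(x) log₂(P(x)/Q(x))

Computing term by term:
  P(1)·log₂(P(1)/Q(1)) = 0.25·log₂(0.25/0.01) = 1.16096
  P(2)·log₂(P(2)/Q(2)) = 0.25·log₂(0.25/0.3785) = -0.14959
  P(3)·log₂(P(3)/Q(3)) = 0.25·log₂(0.25/0.3907) = -0.16103
  P(4)·log₂(P(4)/Q(4)) = 0.25·log₂(0.25/0.2208) = 0.04480

D_KL(P||Q) = 1.16096 - 0.14959 - 0.16103 + 0.04480 = 0.89514 ≈ 0.8951 bits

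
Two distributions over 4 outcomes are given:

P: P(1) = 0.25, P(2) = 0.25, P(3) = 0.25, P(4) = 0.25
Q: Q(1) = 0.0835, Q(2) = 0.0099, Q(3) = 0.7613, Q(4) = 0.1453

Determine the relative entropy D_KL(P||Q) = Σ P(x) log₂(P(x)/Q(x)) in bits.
1.3542 bits

D_KL(P||Q) = Σ P(x) log₂(P(x)/Q(x))

Computing term by term:
  P(1)·log₂(P(1)/Q(1)) = 0.25·log₂(0.25/0.0835) = 0.39552
  P(2)·log₂(P(2)/Q(2)) = 0.25·log₂(0.25/0.0099) = 1.16459
  P(3)·log₂(P(3)/Q(3)) = 0.25·log₂(0.25/0.7613) = -0.40163
  P(4)·log₂(P(4)/Q(4)) = 0.25·log₂(0.25/0.1453) = 0.19572

D_KL(P||Q) = 0.39552 + 1.16459 - 0.40163 + 0.19572 = 1.35420 ≈ 1.3542 bits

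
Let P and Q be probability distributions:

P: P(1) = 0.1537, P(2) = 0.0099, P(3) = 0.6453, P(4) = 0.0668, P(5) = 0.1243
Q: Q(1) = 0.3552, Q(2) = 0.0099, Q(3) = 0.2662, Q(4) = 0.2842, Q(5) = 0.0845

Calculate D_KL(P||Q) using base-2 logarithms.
0.5683 bits

D_KL(P||Q) = Σ P(x) log₂(P(x)/Q(x))

Computing term by term:
  P(1)·log₂(P(1)/Q(1)) = 0.1537·log₂(0.1537/0.3552) = -0.18575
  P(2)·log₂(P(2)/Q(2)) = 0.0099·log₂(0.0099/0.0099) = 0.00000
  P(3)·log₂(P(3)/Q(3)) = 0.6453·log₂(0.6453/0.2662) = 0.82434
  P(4)·log₂(P(4)/Q(4)) = 0.0668·log₂(0.0668/0.2842) = -0.13954
  P(5)·log₂(P(5)/Q(5)) = 0.1243·log₂(0.1243/0.0845) = 0.06921

D_KL(P||Q) = -0.18575 + 0.00000 + 0.82434 - 0.13954 + 0.06921 = 0.56826 ≈ 0.5683 bits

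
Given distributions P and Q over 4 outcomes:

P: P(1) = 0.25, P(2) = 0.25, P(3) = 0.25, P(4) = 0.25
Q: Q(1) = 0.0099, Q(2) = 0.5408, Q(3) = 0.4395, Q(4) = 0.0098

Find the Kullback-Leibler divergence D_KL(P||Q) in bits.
1.8511 bits

D_KL(P||Q) = Σ P(x) log₂(P(x)/Q(x))

Computing term by term:
  P(1)·log₂(P(1)/Q(1)) = 0.25·log₂(0.25/0.0099) = 1.16459
  P(2)·log₂(P(2)/Q(2)) = 0.25·log₂(0.25/0.5408) = -0.27829
  P(3)·log₂(P(3)/Q(3)) = 0.25·log₂(0.25/0.4395) = -0.20348
  P(4)·log₂(P(4)/Q(4)) = 0.25·log₂(0.25/0.0098) = 1.16825

D_KL(P||Q) = 1.16459 - 0.27829 - 0.20348 + 1.16825 = 1.85107 ≈ 1.8511 bits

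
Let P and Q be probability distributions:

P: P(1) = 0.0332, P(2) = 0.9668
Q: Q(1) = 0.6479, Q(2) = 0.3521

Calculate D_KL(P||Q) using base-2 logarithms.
1.2665 bits

D_KL(P||Q) = Σ P(x) log₂(P(x)/Q(x))

Computing term by term:
  P(1)·log₂(P(1)/Q(1)) = 0.0332·log₂(0.0332/0.6479) = -0.14231
  P(2)·log₂(P(2)/Q(2)) = 0.9668·log₂(0.9668/0.3521) = 1.40885

D_KL(P||Q) = -0.14231 + 1.40885 = 1.26654 ≈ 1.2665 bits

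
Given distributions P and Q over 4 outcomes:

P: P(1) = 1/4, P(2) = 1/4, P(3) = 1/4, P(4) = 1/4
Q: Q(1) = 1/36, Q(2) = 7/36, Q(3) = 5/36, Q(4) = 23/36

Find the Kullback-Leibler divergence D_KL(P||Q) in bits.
0.7567 bits

D_KL(P||Q) = Σ P(x) log₂(P(x)/Q(x))

Computing term by term:
  P(1)·log₂(P(1)/Q(1)) = (1/4)·log₂((1/4)/(1/36)) = 0.79248
  P(2)·log₂(P(2)/Q(2)) = (1/4)·log₂((1/4)/(7/36)) = 0.09064
  P(3)·log₂(P(3)/Q(3)) = (1/4)·log₂((1/4)/(5/36)) = 0.21200
  P(4)·log₂(P(4)/Q(4)) = (1/4)·log₂((1/4)/(23/36)) = -0.33841

D_KL(P||Q) = 0.79248 + 0.09064 + 0.21200 - 0.33841 = 0.75671 ≈ 0.7567 bits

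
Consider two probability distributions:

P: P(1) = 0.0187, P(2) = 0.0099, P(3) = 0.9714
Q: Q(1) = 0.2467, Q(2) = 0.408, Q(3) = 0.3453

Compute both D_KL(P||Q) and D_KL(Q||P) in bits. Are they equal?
D_KL(P||Q) = 1.3268 bits, D_KL(Q||P) = 2.5918 bits. No, they are not equal.

D_KL(P||Q) = Σ P(x) log₂(P(x)/Q(x))

Computing term by term:
  P(1)·log₂(P(1)/Q(1)) = 0.0187·log₂(0.0187/0.2467) = -0.06959
  P(2)·log₂(P(2)/Q(2)) = 0.0099·log₂(0.0099/0.408) = -0.05311
  P(3)·log₂(P(3)/Q(3)) = 0.9714·log₂(0.9714/0.3453) = 1.44954

D_KL(P||Q) = -0.06959 - 0.05311 + 1.44954 = 1.32684 ≈ 1.3268 bits

D_KL(Q||P) = Σ Q(x) log₂(Q(x)/P(x))

Computing term by term:
  Q(1)·log₂(Q(1)/P(1)) = 0.2467·log₂(0.2467/0.0187) = 0.91813
  Q(2)·log₂(Q(2)/P(2)) = 0.408·log₂(0.408/0.0099) = 2.18892
  Q(3)·log₂(Q(3)/P(3)) = 0.3453·log₂(0.3453/0.9714) = -0.51526

D_KL(Q||P) = 0.91813 + 2.18892 - 0.51526 = 2.59179 ≈ 2.5918 bits

These are NOT equal (difference: 1.2650 bits). KL divergence is asymmetric: D_KL(P||Q) ≠ D_KL(Q||P) in general.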